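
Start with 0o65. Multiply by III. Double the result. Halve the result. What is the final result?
Convert 0o65 (octal) → 6×8 + 5 = 53 (decimal)
Start: 53
Convert III (Roman numeral) → 1 + 1 + 1 = 3 (decimal)
53 × 3 = 159
159 × 2 = 318
318 ÷ 2 = 159
159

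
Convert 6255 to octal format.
Convert 6255 (decimal) → 6255 = 1×4096 + 4×512 + 1×64 + 5×8 + 7 → 0o14157 (octal)
0o14157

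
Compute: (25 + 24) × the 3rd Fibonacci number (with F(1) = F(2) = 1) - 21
Convert the 3rd Fibonacci number (with F(1) = F(2) = 1) (Fibonacci index) → 1, 1, 2 → 2 (decimal)
Expression in decimal: (25 + 24) × 2 - 21
Parentheses first: 25 + 24 = 49
Multiply: 49 × 2 = 98
Subtract: 98 - 21 = 77
77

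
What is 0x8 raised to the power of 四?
Convert 0x8 (hexadecimal) → 8 (decimal)
Convert 四 (Chinese numeral) → 4 (decimal)
Compute 8 ^ 4 = 4096
4096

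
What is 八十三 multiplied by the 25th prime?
Convert 八十三 (Chinese numeral) → 8×10 + 3 = 83 (decimal)
Convert the 25th prime (prime index) → 97 (decimal)
Compute 83 × 97 = 8051
8051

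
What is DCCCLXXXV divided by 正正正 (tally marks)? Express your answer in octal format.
Convert DCCCLXXXV (Roman numeral) → 500 + 100 + 100 + 100 + 50 + 10 + 10 + 10 + 5 = 885 (decimal)
Convert 正正正 (tally marks) → 5 + 5 + 5 = 15 (decimal)
Compute 885 ÷ 15 = 59
Convert 59 (decimal) → 59 = 7×8 + 3 → 0o73 (octal)
0o73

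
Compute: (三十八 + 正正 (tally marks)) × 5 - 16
Convert 三十八 (Chinese numeral) → 3×10 + 8 = 38 (decimal)
Convert 正正 (tally marks) → 5 + 5 = 10 (decimal)
Expression in decimal: (38 + 10) × 5 - 16
Parentheses first: 38 + 10 = 48
Multiply: 48 × 5 = 240
Subtract: 240 - 16 = 224
224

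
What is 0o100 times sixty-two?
Convert 0o100 (octal) → 1×64 = 64 (decimal)
Convert sixty-two (English words) → 62 (decimal)
Compute 64 × 62 = 3968
3968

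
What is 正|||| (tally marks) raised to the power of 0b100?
Convert 正|||| (tally marks) → 5 + 4 = 9 (decimal)
Convert 0b100 (binary) → 4 (decimal)
Compute 9 ^ 4 = 6561
6561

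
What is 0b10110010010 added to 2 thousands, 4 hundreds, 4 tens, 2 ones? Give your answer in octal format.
Convert 0b10110010010 (binary) → 1024 + 256 + 128 + 16 + 2 = 1426 (decimal)
Convert 2 thousands, 4 hundreds, 4 tens, 2 ones (place-value notation) → 2×1000 + 4×100 + 4×10 + 2 = 2442 (decimal)
Compute 1426 + 2442 = 3868
Convert 3868 (decimal) → 3868 = 7×512 + 4×64 + 3×8 + 4 → 0o7434 (octal)
0o7434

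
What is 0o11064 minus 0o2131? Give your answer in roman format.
Convert 0o11064 (octal) → 1×4096 + 1×512 + 6×8 + 4 = 4660 (decimal)
Convert 0o2131 (octal) → 2×512 + 1×64 + 3×8 + 1 = 1113 (decimal)
Compute 4660 - 1113 = 3547
Convert 3547 (decimal) → 3547 = 1000 + 1000 + 1000 + 500 + 40 + 5 + 1 + 1 → MMMDXLVII (Roman numeral)
MMMDXLVII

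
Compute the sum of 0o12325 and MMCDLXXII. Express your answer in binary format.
Convert 0o12325 (octal) → 1×4096 + 2×512 + 3×64 + 2×8 + 5 = 5333 (decimal)
Convert MMCDLXXII (Roman numeral) → 1000 + 1000 + 400 + 50 + 10 + 10 + 1 + 1 = 2472 (decimal)
Compute 5333 + 2472 = 7805
Convert 7805 (decimal) → 7805 = 4096 + 2048 + 1024 + 512 + 64 + 32 + 16 + 8 + 4 + 1 → 0b1111001111101 (binary)
0b1111001111101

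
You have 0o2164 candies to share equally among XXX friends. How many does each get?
Convert 0o2164 (octal) → 2×512 + 1×64 + 6×8 + 4 = 1140 (decimal)
Convert XXX (Roman numeral) → 10 + 10 + 10 = 30 (decimal)
Compute 1140 ÷ 30 = 38
38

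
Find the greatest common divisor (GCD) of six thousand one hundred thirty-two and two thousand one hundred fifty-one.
Convert six thousand one hundred thirty-two (English words) → 6×1000 + 1×100 + 32 = 6132 (decimal)
Convert two thousand one hundred fifty-one (English words) → 2×1000 + 1×100 + 51 = 2151 (decimal)
Compute gcd(6132, 2151) = 3
3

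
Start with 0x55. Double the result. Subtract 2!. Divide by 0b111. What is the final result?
Convert 0x55 (hexadecimal) → 5×16 + 5 = 85 (decimal)
Start: 85
85 × 2 = 170
Convert 2! (factorial) → 2 (decimal)
170 - 2 = 168
Convert 0b111 (binary) → 4 + 2 + 1 = 7 (decimal)
168 ÷ 7 = 24
24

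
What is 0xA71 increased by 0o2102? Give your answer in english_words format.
Convert 0xA71 (hexadecimal) → 10×256 + 7×16 + 1 = 2673 (decimal)
Convert 0o2102 (octal) → 2×512 + 1×64 + 2 = 1090 (decimal)
Compute 2673 + 1090 = 3763
Convert 3763 (decimal) → 3763 = 3×1000 + 7×100 + 63 → three thousand seven hundred sixty-three (English words)
three thousand seven hundred sixty-three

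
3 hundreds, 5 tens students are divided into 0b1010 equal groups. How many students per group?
Convert 3 hundreds, 5 tens (place-value notation) → 3×100 + 5×10 = 350 (decimal)
Convert 0b1010 (binary) → 8 + 2 = 10 (decimal)
Compute 350 ÷ 10 = 35
35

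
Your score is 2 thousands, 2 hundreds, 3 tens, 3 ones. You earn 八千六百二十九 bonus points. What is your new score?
Convert 2 thousands, 2 hundreds, 3 tens, 3 ones (place-value notation) → 2×1000 + 2×100 + 3×10 + 3 = 2233 (decimal)
Convert 八千六百二十九 (Chinese numeral) → 8×1000 + 6×100 + 2×10 + 9 = 8629 (decimal)
Compute 2233 + 8629 = 10862
10862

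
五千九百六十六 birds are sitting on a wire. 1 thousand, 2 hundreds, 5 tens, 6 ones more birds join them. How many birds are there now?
Convert 五千九百六十六 (Chinese numeral) → 5×1000 + 9×100 + 6×10 + 6 = 5966 (decimal)
Convert 1 thousand, 2 hundreds, 5 tens, 6 ones (place-value notation) → 1×1000 + 2×100 + 5×10 + 6 = 1256 (decimal)
Compute 5966 + 1256 = 7222
7222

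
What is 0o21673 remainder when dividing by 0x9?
Convert 0o21673 (octal) → 2×4096 + 1×512 + 6×64 + 7×8 + 3 = 9147 (decimal)
Convert 0x9 (hexadecimal) → 9 (decimal)
Compute 9147 mod 9 = 3
3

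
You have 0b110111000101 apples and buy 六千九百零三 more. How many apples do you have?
Convert 0b110111000101 (binary) → 2048 + 1024 + 256 + 128 + 64 + 4 + 1 = 3525 (decimal)
Convert 六千九百零三 (Chinese numeral) → 6×1000 + 9×100 + 3 = 6903 (decimal)
Compute 3525 + 6903 = 10428
10428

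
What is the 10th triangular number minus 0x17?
The 10th triangular number = 10×11/2 = 55
Convert 0x17 (hexadecimal) → 1×16 + 7 = 23 (decimal)
Compute 55 - 23 = 32
32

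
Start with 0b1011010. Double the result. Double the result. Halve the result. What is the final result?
Convert 0b1011010 (binary) → 64 + 16 + 8 + 2 = 90 (decimal)
Start: 90
90 × 2 = 180
180 × 2 = 360
360 ÷ 2 = 180
180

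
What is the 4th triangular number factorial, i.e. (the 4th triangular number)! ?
Convert the 4th triangular number (triangular index) → 4×5/2 = 10 (decimal)
Compute 10! = 3628800
3628800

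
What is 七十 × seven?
Convert 七十 (Chinese numeral) → 7×10 = 70 (decimal)
Convert seven (English words) → 7 (decimal)
Compute 70 × 7 = 490
490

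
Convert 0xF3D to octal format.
Convert 0xF3D (hexadecimal) → 15×256 + 3×16 + 13 = 3901 (decimal)
Convert 3901 (decimal) → 3901 = 7×512 + 4×64 + 7×8 + 5 → 0o7475 (octal)
0o7475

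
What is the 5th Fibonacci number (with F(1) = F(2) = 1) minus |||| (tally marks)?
The 5th Fibonacci number (with F(1) = F(2) = 1): 1, 1, 2, 3, 5 → 5
Convert |||| (tally marks) → 4 (decimal)
Compute 5 - 4 = 1
1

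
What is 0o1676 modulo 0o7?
Convert 0o1676 (octal) → 1×512 + 6×64 + 7×8 + 6 = 958 (decimal)
Convert 0o7 (octal) → 7 (decimal)
Compute 958 mod 7 = 6
6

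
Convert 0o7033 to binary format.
Convert 0o7033 (octal) → 7×512 + 3×8 + 3 = 3611 (decimal)
Convert 3611 (decimal) → 3611 = 2048 + 1024 + 512 + 16 + 8 + 2 + 1 → 0b111000011011 (binary)
0b111000011011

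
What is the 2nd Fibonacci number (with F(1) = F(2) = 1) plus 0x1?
The 2nd Fibonacci number (with F(1) = F(2) = 1) = 1
Convert 0x1 (hexadecimal) → 1 (decimal)
Compute 1 + 1 = 2
2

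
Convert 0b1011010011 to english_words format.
Convert 0b1011010011 (binary) → 512 + 128 + 64 + 16 + 2 + 1 = 723 (decimal)
Convert 723 (decimal) → 723 = 7×100 + 23 → seven hundred twenty-three (English words)
seven hundred twenty-three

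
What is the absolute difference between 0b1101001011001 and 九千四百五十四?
Convert 0b1101001011001 (binary) → 4096 + 2048 + 512 + 64 + 16 + 8 + 1 = 6745 (decimal)
Convert 九千四百五十四 (Chinese numeral) → 9×1000 + 4×100 + 5×10 + 4 = 9454 (decimal)
Compute |6745 - 9454| = 2709
2709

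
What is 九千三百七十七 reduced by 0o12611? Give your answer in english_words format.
Convert 九千三百七十七 (Chinese numeral) → 9×1000 + 3×100 + 7×10 + 7 = 9377 (decimal)
Convert 0o12611 (octal) → 1×4096 + 2×512 + 6×64 + 1×8 + 1 = 5513 (decimal)
Compute 9377 - 5513 = 3864
Convert 3864 (decimal) → 3864 = 3×1000 + 8×100 + 64 → three thousand eight hundred sixty-four (English words)
three thousand eight hundred sixty-four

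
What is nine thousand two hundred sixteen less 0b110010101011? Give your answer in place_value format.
Convert nine thousand two hundred sixteen (English words) → 9×1000 + 2×100 + 16 = 9216 (decimal)
Convert 0b110010101011 (binary) → 2048 + 1024 + 128 + 32 + 8 + 2 + 1 = 3243 (decimal)
Compute 9216 - 3243 = 5973
Convert 5973 (decimal) → 5973 = 5×1000 + 9×100 + 7×10 + 3 → 5 thousands, 9 hundreds, 7 tens, 3 ones (place-value notation)
5 thousands, 9 hundreds, 7 tens, 3 ones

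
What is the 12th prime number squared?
The 12th prime number = 37
Compute 37² = 37 × 37 = 1369
1369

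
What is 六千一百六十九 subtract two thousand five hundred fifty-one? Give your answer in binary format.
Convert 六千一百六十九 (Chinese numeral) → 6×1000 + 1×100 + 6×10 + 9 = 6169 (decimal)
Convert two thousand five hundred fifty-one (English words) → 2×1000 + 5×100 + 51 = 2551 (decimal)
Compute 6169 - 2551 = 3618
Convert 3618 (decimal) → 3618 = 2048 + 1024 + 512 + 32 + 2 → 0b111000100010 (binary)
0b111000100010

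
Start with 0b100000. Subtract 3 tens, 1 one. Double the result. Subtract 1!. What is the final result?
Convert 0b100000 (binary) → 32 (decimal)
Start: 32
Convert 3 tens, 1 one (place-value notation) → 3×10 + 1 = 31 (decimal)
32 - 31 = 1
1 × 2 = 2
Convert 1! (factorial) → 1 (decimal)
2 - 1 = 1
1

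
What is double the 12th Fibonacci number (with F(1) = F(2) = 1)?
The 12th Fibonacci number (with F(1) = F(2) = 1): 1, 1, 2, 3, 5, 8, 13, 21, 34, 55, 89, 144 → 144
Compute 144 × 2 = 288
288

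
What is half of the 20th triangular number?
The 20th triangular number = 20×21/2 = 210
Compute 210 ÷ 2 = 105
105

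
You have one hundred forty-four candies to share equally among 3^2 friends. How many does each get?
Convert one hundred forty-four (English words) → 1×100 + 44 = 144 (decimal)
Convert 3^2 (power) → 9 (decimal)
Compute 144 ÷ 9 = 16
16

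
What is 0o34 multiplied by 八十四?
Convert 0o34 (octal) → 3×8 + 4 = 28 (decimal)
Convert 八十四 (Chinese numeral) → 8×10 + 4 = 84 (decimal)
Compute 28 × 84 = 2352
2352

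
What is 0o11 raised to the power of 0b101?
Convert 0o11 (octal) → 1×8 + 1 = 9 (decimal)
Convert 0b101 (binary) → 4 + 1 = 5 (decimal)
Compute 9 ^ 5 = 59049
59049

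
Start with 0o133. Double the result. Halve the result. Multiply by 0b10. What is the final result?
Convert 0o133 (octal) → 1×64 + 3×8 + 3 = 91 (decimal)
Start: 91
91 × 2 = 182
182 ÷ 2 = 91
Convert 0b10 (binary) → 2 (decimal)
91 × 2 = 182
182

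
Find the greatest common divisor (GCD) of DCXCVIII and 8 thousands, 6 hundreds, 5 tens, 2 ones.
Convert DCXCVIII (Roman numeral) → 500 + 100 + 90 + 5 + 1 + 1 + 1 = 698 (decimal)
Convert 8 thousands, 6 hundreds, 5 tens, 2 ones (place-value notation) → 8×1000 + 6×100 + 5×10 + 2 = 8652 (decimal)
Compute gcd(698, 8652) = 2
2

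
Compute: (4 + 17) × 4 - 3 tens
Convert 3 tens (place-value notation) → 3×10 = 30 (decimal)
Expression in decimal: (4 + 17) × 4 - 30
Parentheses first: 4 + 17 = 21
Multiply: 21 × 4 = 84
Subtract: 84 - 30 = 54
54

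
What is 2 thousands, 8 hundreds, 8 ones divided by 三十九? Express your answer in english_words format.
Convert 2 thousands, 8 hundreds, 8 ones (place-value notation) → 2×1000 + 8×100 + 8 = 2808 (decimal)
Convert 三十九 (Chinese numeral) → 3×10 + 9 = 39 (decimal)
Compute 2808 ÷ 39 = 72
Convert 72 (decimal) → seventy-two (English words)
seventy-two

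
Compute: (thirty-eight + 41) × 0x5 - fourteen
Convert thirty-eight (English words) → 38 (decimal)
Convert 0x5 (hexadecimal) → 5 (decimal)
Convert fourteen (English words) → 14 (decimal)
Expression in decimal: (38 + 41) × 5 - 14
Parentheses first: 38 + 41 = 79
Multiply: 79 × 5 = 395
Subtract: 395 - 14 = 381
381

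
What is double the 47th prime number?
The 47th prime number = 211
Compute 211 × 2 = 422
422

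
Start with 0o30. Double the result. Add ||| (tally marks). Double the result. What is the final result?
Convert 0o30 (octal) → 3×8 = 24 (decimal)
Start: 24
24 × 2 = 48
Convert ||| (tally marks) → 3 (decimal)
48 + 3 = 51
51 × 2 = 102
102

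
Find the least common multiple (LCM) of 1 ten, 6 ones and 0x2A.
Convert 1 ten, 6 ones (place-value notation) → 1×10 + 6 = 16 (decimal)
Convert 0x2A (hexadecimal) → 2×16 + 10 = 42 (decimal)
Compute lcm(16, 42) = 336
336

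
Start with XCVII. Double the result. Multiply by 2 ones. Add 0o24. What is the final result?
Convert XCVII (Roman numeral) → 90 + 5 + 1 + 1 = 97 (decimal)
Start: 97
97 × 2 = 194
Convert 2 ones (place-value notation) → 2 (decimal)
194 × 2 = 388
Convert 0o24 (octal) → 2×8 + 4 = 20 (decimal)
388 + 20 = 408
408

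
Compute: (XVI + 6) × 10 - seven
Convert XVI (Roman numeral) → 10 + 5 + 1 = 16 (decimal)
Convert seven (English words) → 7 (decimal)
Expression in decimal: (16 + 6) × 10 - 7
Parentheses first: 16 + 6 = 22
Multiply: 22 × 10 = 220
Subtract: 220 - 7 = 213
213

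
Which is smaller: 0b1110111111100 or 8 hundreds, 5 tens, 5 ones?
Convert 0b1110111111100 (binary) → 4096 + 2048 + 1024 + 256 + 128 + 64 + 32 + 16 + 8 + 4 = 7676 (decimal)
Convert 8 hundreds, 5 tens, 5 ones (place-value notation) → 8×100 + 5×10 + 5 = 855 (decimal)
Compare 7676 vs 855: smaller = 855
855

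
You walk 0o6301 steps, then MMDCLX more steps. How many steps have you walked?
Convert 0o6301 (octal) → 6×512 + 3×64 + 1 = 3265 (decimal)
Convert MMDCLX (Roman numeral) → 1000 + 1000 + 500 + 100 + 50 + 10 = 2660 (decimal)
Compute 3265 + 2660 = 5925
5925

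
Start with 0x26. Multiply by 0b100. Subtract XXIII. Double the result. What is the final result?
Convert 0x26 (hexadecimal) → 2×16 + 6 = 38 (decimal)
Start: 38
Convert 0b100 (binary) → 4 (decimal)
38 × 4 = 152
Convert XXIII (Roman numeral) → 10 + 10 + 1 + 1 + 1 = 23 (decimal)
152 - 23 = 129
129 × 2 = 258
258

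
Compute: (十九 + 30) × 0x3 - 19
Convert 十九 (Chinese numeral) → 1×10 + 9 = 19 (decimal)
Convert 0x3 (hexadecimal) → 3 (decimal)
Expression in decimal: (19 + 30) × 3 - 19
Parentheses first: 19 + 30 = 49
Multiply: 49 × 3 = 147
Subtract: 147 - 19 = 128
128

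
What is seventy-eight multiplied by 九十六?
Convert seventy-eight (English words) → 78 (decimal)
Convert 九十六 (Chinese numeral) → 9×10 + 6 = 96 (decimal)
Compute 78 × 96 = 7488
7488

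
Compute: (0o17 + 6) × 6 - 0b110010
Convert 0o17 (octal) → 1×8 + 7 = 15 (decimal)
Convert 0b110010 (binary) → 32 + 16 + 2 = 50 (decimal)
Expression in decimal: (15 + 6) × 6 - 50
Parentheses first: 15 + 6 = 21
Multiply: 21 × 6 = 126
Subtract: 126 - 50 = 76
76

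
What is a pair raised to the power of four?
Convert a pair (colloquial) → 2 (decimal)
Convert four (English words) → 4 (decimal)
Compute 2 ^ 4 = 16
16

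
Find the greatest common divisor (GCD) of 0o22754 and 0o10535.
Convert 0o22754 (octal) → 2×4096 + 2×512 + 7×64 + 5×8 + 4 = 9708 (decimal)
Convert 0o10535 (octal) → 1×4096 + 5×64 + 3×8 + 5 = 4445 (decimal)
Compute gcd(9708, 4445) = 1
1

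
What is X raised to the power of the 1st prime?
Convert X (Roman numeral) → 10 (decimal)
Convert the 1st prime (prime index) → 2 (decimal)
Compute 10 ^ 2 = 100
100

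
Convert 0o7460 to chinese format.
Convert 0o7460 (octal) → 7×512 + 4×64 + 6×8 = 3888 (decimal)
Convert 3888 (decimal) → 3888 = 3×1000 + 8×100 + 8×10 + 8 → 三千八百八十八 (Chinese numeral)
三千八百八十八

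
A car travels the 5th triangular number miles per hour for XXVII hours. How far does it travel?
Convert the 5th triangular number (triangular index) → 5×6/2 = 15 (decimal)
Convert XXVII (Roman numeral) → 10 + 10 + 5 + 1 + 1 = 27 (decimal)
Compute 15 × 27 = 405
405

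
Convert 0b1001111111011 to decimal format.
Convert 0b1001111111011 (binary) → 4096 + 512 + 256 + 128 + 64 + 32 + 16 + 8 + 2 + 1 = 5115 (decimal)
5115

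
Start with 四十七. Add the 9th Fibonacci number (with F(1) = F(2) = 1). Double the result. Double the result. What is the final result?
Convert 四十七 (Chinese numeral) → 4×10 + 7 = 47 (decimal)
Start: 47
Convert the 9th Fibonacci number (with F(1) = F(2) = 1) (Fibonacci index) → 1, 1, 2, 3, 5, 8, 13, 21, 34 → 34 (decimal)
47 + 34 = 81
81 × 2 = 162
162 × 2 = 324
324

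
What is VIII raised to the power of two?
Convert VIII (Roman numeral) → 5 + 1 + 1 + 1 = 8 (decimal)
Convert two (English words) → 2 (decimal)
Compute 8 ^ 2 = 64
64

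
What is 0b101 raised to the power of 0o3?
Convert 0b101 (binary) → 4 + 1 = 5 (decimal)
Convert 0o3 (octal) → 3 (decimal)
Compute 5 ^ 3 = 125
125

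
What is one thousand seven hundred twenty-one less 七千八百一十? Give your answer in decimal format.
Convert one thousand seven hundred twenty-one (English words) → 1×1000 + 7×100 + 21 = 1721 (decimal)
Convert 七千八百一十 (Chinese numeral) → 7×1000 + 8×100 + 1×10 = 7810 (decimal)
Compute 1721 - 7810 = -6089
-6089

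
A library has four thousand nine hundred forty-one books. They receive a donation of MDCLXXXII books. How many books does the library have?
Convert four thousand nine hundred forty-one (English words) → 4×1000 + 9×100 + 41 = 4941 (decimal)
Convert MDCLXXXII (Roman numeral) → 1000 + 500 + 100 + 50 + 10 + 10 + 10 + 1 + 1 = 1682 (decimal)
Compute 4941 + 1682 = 6623
6623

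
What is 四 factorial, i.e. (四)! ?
Convert 四 (Chinese numeral) → 4 (decimal)
Compute 4! = 24
24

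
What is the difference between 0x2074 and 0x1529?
Convert 0x2074 (hexadecimal) → 2×4096 + 7×16 + 4 = 8308 (decimal)
Convert 0x1529 (hexadecimal) → 1×4096 + 5×256 + 2×16 + 9 = 5417 (decimal)
Difference: |8308 - 5417| = 2891
2891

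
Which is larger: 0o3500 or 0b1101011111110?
Convert 0o3500 (octal) → 3×512 + 5×64 = 1856 (decimal)
Convert 0b1101011111110 (binary) → 4096 + 2048 + 512 + 128 + 64 + 32 + 16 + 8 + 4 + 2 = 6910 (decimal)
Compare 1856 vs 6910: larger = 6910
6910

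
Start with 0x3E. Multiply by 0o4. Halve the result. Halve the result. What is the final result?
Convert 0x3E (hexadecimal) → 3×16 + 14 = 62 (decimal)
Start: 62
Convert 0o4 (octal) → 4 (decimal)
62 × 4 = 248
248 ÷ 2 = 124
124 ÷ 2 = 62
62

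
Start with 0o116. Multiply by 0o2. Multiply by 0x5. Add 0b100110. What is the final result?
Convert 0o116 (octal) → 1×64 + 1×8 + 6 = 78 (decimal)
Start: 78
Convert 0o2 (octal) → 2 (decimal)
78 × 2 = 156
Convert 0x5 (hexadecimal) → 5 (decimal)
156 × 5 = 780
Convert 0b100110 (binary) → 32 + 4 + 2 = 38 (decimal)
780 + 38 = 818
818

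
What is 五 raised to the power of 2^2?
Convert 五 (Chinese numeral) → 5 (decimal)
Convert 2^2 (power) → 4 (decimal)
Compute 5 ^ 4 = 625
625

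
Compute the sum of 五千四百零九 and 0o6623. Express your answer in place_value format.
Convert 五千四百零九 (Chinese numeral) → 5×1000 + 4×100 + 9 = 5409 (decimal)
Convert 0o6623 (octal) → 6×512 + 6×64 + 2×8 + 3 = 3475 (decimal)
Compute 5409 + 3475 = 8884
Convert 8884 (decimal) → 8884 = 8×1000 + 8×100 + 8×10 + 4 → 8 thousands, 8 hundreds, 8 tens, 4 ones (place-value notation)
8 thousands, 8 hundreds, 8 tens, 4 ones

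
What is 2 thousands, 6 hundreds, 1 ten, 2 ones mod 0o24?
Convert 2 thousands, 6 hundreds, 1 ten, 2 ones (place-value notation) → 2×1000 + 6×100 + 1×10 + 2 = 2612 (decimal)
Convert 0o24 (octal) → 2×8 + 4 = 20 (decimal)
Compute 2612 mod 20 = 12
12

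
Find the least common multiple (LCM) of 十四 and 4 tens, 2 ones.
Convert 十四 (Chinese numeral) → 1×10 + 4 = 14 (decimal)
Convert 4 tens, 2 ones (place-value notation) → 4×10 + 2 = 42 (decimal)
Compute lcm(14, 42) = 42
42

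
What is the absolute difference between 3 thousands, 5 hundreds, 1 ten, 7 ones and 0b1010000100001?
Convert 3 thousands, 5 hundreds, 1 ten, 7 ones (place-value notation) → 3×1000 + 5×100 + 1×10 + 7 = 3517 (decimal)
Convert 0b1010000100001 (binary) → 4096 + 1024 + 32 + 1 = 5153 (decimal)
Compute |3517 - 5153| = 1636
1636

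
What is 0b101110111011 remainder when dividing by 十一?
Convert 0b101110111011 (binary) → 2048 + 512 + 256 + 128 + 32 + 16 + 8 + 2 + 1 = 3003 (decimal)
Convert 十一 (Chinese numeral) → 1×10 + 1 = 11 (decimal)
Compute 3003 mod 11 = 0
0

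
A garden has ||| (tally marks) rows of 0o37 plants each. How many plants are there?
Convert 0o37 (octal) → 3×8 + 7 = 31 (decimal)
Convert ||| (tally marks) → 3 (decimal)
Compute 31 × 3 = 93
93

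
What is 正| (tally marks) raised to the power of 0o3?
Convert 正| (tally marks) → 5 + 1 = 6 (decimal)
Convert 0o3 (octal) → 3 (decimal)
Compute 6 ^ 3 = 216
216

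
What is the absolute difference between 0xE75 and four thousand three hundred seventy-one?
Convert 0xE75 (hexadecimal) → 14×256 + 7×16 + 5 = 3701 (decimal)
Convert four thousand three hundred seventy-one (English words) → 4×1000 + 3×100 + 71 = 4371 (decimal)
Compute |3701 - 4371| = 670
670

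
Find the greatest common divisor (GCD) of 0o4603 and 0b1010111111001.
Convert 0o4603 (octal) → 4×512 + 6×64 + 3 = 2435 (decimal)
Convert 0b1010111111001 (binary) → 4096 + 1024 + 256 + 128 + 64 + 32 + 16 + 8 + 1 = 5625 (decimal)
Compute gcd(2435, 5625) = 5
5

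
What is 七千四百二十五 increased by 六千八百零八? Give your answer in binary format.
Convert 七千四百二十五 (Chinese numeral) → 7×1000 + 4×100 + 2×10 + 5 = 7425 (decimal)
Convert 六千八百零八 (Chinese numeral) → 6×1000 + 8×100 + 8 = 6808 (decimal)
Compute 7425 + 6808 = 14233
Convert 14233 (decimal) → 14233 = 8192 + 4096 + 1024 + 512 + 256 + 128 + 16 + 8 + 1 → 0b11011110011001 (binary)
0b11011110011001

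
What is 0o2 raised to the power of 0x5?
Convert 0o2 (octal) → 2 (decimal)
Convert 0x5 (hexadecimal) → 5 (decimal)
Compute 2 ^ 5 = 32
32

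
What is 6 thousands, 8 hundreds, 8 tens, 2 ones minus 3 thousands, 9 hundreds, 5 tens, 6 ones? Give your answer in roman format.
Convert 6 thousands, 8 hundreds, 8 tens, 2 ones (place-value notation) → 6×1000 + 8×100 + 8×10 + 2 = 6882 (decimal)
Convert 3 thousands, 9 hundreds, 5 tens, 6 ones (place-value notation) → 3×1000 + 9×100 + 5×10 + 6 = 3956 (decimal)
Compute 6882 - 3956 = 2926
Convert 2926 (decimal) → 2926 = 1000 + 1000 + 900 + 10 + 10 + 5 + 1 → MMCMXXVI (Roman numeral)
MMCMXXVI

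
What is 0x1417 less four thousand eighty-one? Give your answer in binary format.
Convert 0x1417 (hexadecimal) → 1×4096 + 4×256 + 1×16 + 7 = 5143 (decimal)
Convert four thousand eighty-one (English words) → 4×1000 + 81 = 4081 (decimal)
Compute 5143 - 4081 = 1062
Convert 1062 (decimal) → 1062 = 1024 + 32 + 4 + 2 → 0b10000100110 (binary)
0b10000100110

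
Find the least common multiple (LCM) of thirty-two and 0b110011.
Convert thirty-two (English words) → 32 (decimal)
Convert 0b110011 (binary) → 32 + 16 + 2 + 1 = 51 (decimal)
Compute lcm(32, 51) = 1632
1632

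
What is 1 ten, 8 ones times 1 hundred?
Convert 1 ten, 8 ones (place-value notation) → 1×10 + 8 = 18 (decimal)
Convert 1 hundred (place-value notation) → 1×100 = 100 (decimal)
Compute 18 × 100 = 1800
1800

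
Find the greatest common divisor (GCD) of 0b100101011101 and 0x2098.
Convert 0b100101011101 (binary) → 2048 + 256 + 64 + 16 + 8 + 4 + 1 = 2397 (decimal)
Convert 0x2098 (hexadecimal) → 2×4096 + 9×16 + 8 = 8344 (decimal)
Compute gcd(2397, 8344) = 1
1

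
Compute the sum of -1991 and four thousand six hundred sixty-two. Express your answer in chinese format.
Convert four thousand six hundred sixty-two (English words) → 4×1000 + 6×100 + 62 = 4662 (decimal)
Compute -1991 + 4662 = 2671
Convert 2671 (decimal) → 2671 = 2×1000 + 6×100 + 7×10 + 1 → 二千六百七十一 (Chinese numeral)
二千六百七十一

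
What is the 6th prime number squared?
The 6th prime number = 13
Compute 13² = 13 × 13 = 169
169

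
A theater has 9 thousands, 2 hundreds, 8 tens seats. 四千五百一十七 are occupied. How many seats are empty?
Convert 9 thousands, 2 hundreds, 8 tens (place-value notation) → 9×1000 + 2×100 + 8×10 = 9280 (decimal)
Convert 四千五百一十七 (Chinese numeral) → 4×1000 + 5×100 + 1×10 + 7 = 4517 (decimal)
Compute 9280 - 4517 = 4763
4763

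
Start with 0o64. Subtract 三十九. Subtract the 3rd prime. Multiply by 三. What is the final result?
Convert 0o64 (octal) → 6×8 + 4 = 52 (decimal)
Start: 52
Convert 三十九 (Chinese numeral) → 3×10 + 9 = 39 (decimal)
52 - 39 = 13
Convert the 3rd prime (prime index) → 5 (decimal)
13 - 5 = 8
Convert 三 (Chinese numeral) → 3 (decimal)
8 × 3 = 24
24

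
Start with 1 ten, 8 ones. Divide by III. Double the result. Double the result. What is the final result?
Convert 1 ten, 8 ones (place-value notation) → 1×10 + 8 = 18 (decimal)
Start: 18
Convert III (Roman numeral) → 1 + 1 + 1 = 3 (decimal)
18 ÷ 3 = 6
6 × 2 = 12
12 × 2 = 24
24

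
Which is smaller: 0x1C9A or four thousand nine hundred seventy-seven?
Convert 0x1C9A (hexadecimal) → 1×4096 + 12×256 + 9×16 + 10 = 7322 (decimal)
Convert four thousand nine hundred seventy-seven (English words) → 4×1000 + 9×100 + 77 = 4977 (decimal)
Compare 7322 vs 4977: smaller = 4977
4977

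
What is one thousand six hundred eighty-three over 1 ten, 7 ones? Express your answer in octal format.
Convert one thousand six hundred eighty-three (English words) → 1×1000 + 6×100 + 83 = 1683 (decimal)
Convert 1 ten, 7 ones (place-value notation) → 1×10 + 7 = 17 (decimal)
Compute 1683 ÷ 17 = 99
Convert 99 (decimal) → 99 = 1×64 + 4×8 + 3 → 0o143 (octal)
0o143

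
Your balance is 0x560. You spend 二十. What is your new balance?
Convert 0x560 (hexadecimal) → 5×256 + 6×16 = 1376 (decimal)
Convert 二十 (Chinese numeral) → 2×10 = 20 (decimal)
Compute 1376 - 20 = 1356
1356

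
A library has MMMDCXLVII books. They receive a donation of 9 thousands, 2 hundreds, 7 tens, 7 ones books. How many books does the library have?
Convert MMMDCXLVII (Roman numeral) → 1000 + 1000 + 1000 + 500 + 100 + 40 + 5 + 1 + 1 = 3647 (decimal)
Convert 9 thousands, 2 hundreds, 7 tens, 7 ones (place-value notation) → 9×1000 + 2×100 + 7×10 + 7 = 9277 (decimal)
Compute 3647 + 9277 = 12924
12924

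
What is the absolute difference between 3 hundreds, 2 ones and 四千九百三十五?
Convert 3 hundreds, 2 ones (place-value notation) → 3×100 + 2 = 302 (decimal)
Convert 四千九百三十五 (Chinese numeral) → 4×1000 + 9×100 + 3×10 + 5 = 4935 (decimal)
Compute |302 - 4935| = 4633
4633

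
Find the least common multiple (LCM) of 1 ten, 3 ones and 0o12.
Convert 1 ten, 3 ones (place-value notation) → 1×10 + 3 = 13 (decimal)
Convert 0o12 (octal) → 1×8 + 2 = 10 (decimal)
Compute lcm(13, 10) = 130
130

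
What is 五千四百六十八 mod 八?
Convert 五千四百六十八 (Chinese numeral) → 5×1000 + 4×100 + 6×10 + 8 = 5468 (decimal)
Convert 八 (Chinese numeral) → 8 (decimal)
Compute 5468 mod 8 = 4
4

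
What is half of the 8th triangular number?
The 8th triangular number = 8×9/2 = 36
Compute 36 ÷ 2 = 18
18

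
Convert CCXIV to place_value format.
Convert CCXIV (Roman numeral) → 100 + 100 + 10 + 4 = 214 (decimal)
Convert 214 (decimal) → 214 = 2×100 + 1×10 + 4 → 2 hundreds, 1 ten, 4 ones (place-value notation)
2 hundreds, 1 ten, 4 ones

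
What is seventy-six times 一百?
Convert seventy-six (English words) → 76 (decimal)
Convert 一百 (Chinese numeral) → 1×100 = 100 (decimal)
Compute 76 × 100 = 7600
7600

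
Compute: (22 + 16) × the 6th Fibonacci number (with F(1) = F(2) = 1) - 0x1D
Convert the 6th Fibonacci number (with F(1) = F(2) = 1) (Fibonacci index) → 1, 1, 2, 3, 5, 8 → 8 (decimal)
Convert 0x1D (hexadecimal) → 1×16 + 13 = 29 (decimal)
Expression in decimal: (22 + 16) × 8 - 29
Parentheses first: 22 + 16 = 38
Multiply: 38 × 8 = 304
Subtract: 304 - 29 = 275
275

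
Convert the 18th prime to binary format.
Convert the 18th prime (prime index) → 61 (decimal)
Convert 61 (decimal) → 61 = 32 + 16 + 8 + 4 + 1 → 0b111101 (binary)
0b111101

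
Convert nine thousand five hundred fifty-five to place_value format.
Convert nine thousand five hundred fifty-five (English words) → 9×1000 + 5×100 + 55 = 9555 (decimal)
Convert 9555 (decimal) → 9555 = 9×1000 + 5×100 + 5×10 + 5 → 9 thousands, 5 hundreds, 5 tens, 5 ones (place-value notation)
9 thousands, 5 hundreds, 5 tens, 5 ones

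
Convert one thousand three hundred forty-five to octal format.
Convert one thousand three hundred forty-five (English words) → 1×1000 + 3×100 + 45 = 1345 (decimal)
Convert 1345 (decimal) → 1345 = 2×512 + 5×64 + 1 → 0o2501 (octal)
0o2501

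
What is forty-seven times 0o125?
Convert forty-seven (English words) → 47 (decimal)
Convert 0o125 (octal) → 1×64 + 2×8 + 5 = 85 (decimal)
Compute 47 × 85 = 3995
3995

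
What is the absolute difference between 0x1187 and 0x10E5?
Convert 0x1187 (hexadecimal) → 1×4096 + 1×256 + 8×16 + 7 = 4487 (decimal)
Convert 0x10E5 (hexadecimal) → 1×4096 + 14×16 + 5 = 4325 (decimal)
Compute |4487 - 4325| = 162
162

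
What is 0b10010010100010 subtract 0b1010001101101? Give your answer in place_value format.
Convert 0b10010010100010 (binary) → 8192 + 1024 + 128 + 32 + 2 = 9378 (decimal)
Convert 0b1010001101101 (binary) → 4096 + 1024 + 64 + 32 + 8 + 4 + 1 = 5229 (decimal)
Compute 9378 - 5229 = 4149
Convert 4149 (decimal) → 4149 = 4×1000 + 1×100 + 4×10 + 9 → 4 thousands, 1 hundred, 4 tens, 9 ones (place-value notation)
4 thousands, 1 hundred, 4 tens, 9 ones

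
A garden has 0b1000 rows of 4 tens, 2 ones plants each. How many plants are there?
Convert 4 tens, 2 ones (place-value notation) → 4×10 + 2 = 42 (decimal)
Convert 0b1000 (binary) → 8 (decimal)
Compute 42 × 8 = 336
336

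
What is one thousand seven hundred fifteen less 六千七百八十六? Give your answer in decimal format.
Convert one thousand seven hundred fifteen (English words) → 1×1000 + 7×100 + 15 = 1715 (decimal)
Convert 六千七百八十六 (Chinese numeral) → 6×1000 + 7×100 + 8×10 + 6 = 6786 (decimal)
Compute 1715 - 6786 = -5071
-5071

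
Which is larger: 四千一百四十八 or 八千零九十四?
Convert 四千一百四十八 (Chinese numeral) → 4×1000 + 1×100 + 4×10 + 8 = 4148 (decimal)
Convert 八千零九十四 (Chinese numeral) → 8×1000 + 9×10 + 4 = 8094 (decimal)
Compare 4148 vs 8094: larger = 8094
8094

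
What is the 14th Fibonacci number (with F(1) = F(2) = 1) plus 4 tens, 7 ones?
The 14th Fibonacci number (with F(1) = F(2) = 1): 1, 1, 2, 3, 5, 8, 13, 21, 34, 55, 89, 144, 233, 377 → 377
Convert 4 tens, 7 ones (place-value notation) → 4×10 + 7 = 47 (decimal)
Compute 377 + 47 = 424
424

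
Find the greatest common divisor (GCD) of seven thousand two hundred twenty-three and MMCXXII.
Convert seven thousand two hundred twenty-three (English words) → 7×1000 + 2×100 + 23 = 7223 (decimal)
Convert MMCXXII (Roman numeral) → 1000 + 1000 + 100 + 10 + 10 + 1 + 1 = 2122 (decimal)
Compute gcd(7223, 2122) = 1
1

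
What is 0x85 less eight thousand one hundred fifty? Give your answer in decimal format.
Convert 0x85 (hexadecimal) → 8×16 + 5 = 133 (decimal)
Convert eight thousand one hundred fifty (English words) → 8×1000 + 1×100 + 50 = 8150 (decimal)
Compute 133 - 8150 = -8017
-8017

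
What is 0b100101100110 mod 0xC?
Convert 0b100101100110 (binary) → 2048 + 256 + 64 + 32 + 4 + 2 = 2406 (decimal)
Convert 0xC (hexadecimal) → 12 (decimal)
Compute 2406 mod 12 = 6
6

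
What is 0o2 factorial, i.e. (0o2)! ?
Convert 0o2 (octal) → 2 (decimal)
Compute 2! = 2
2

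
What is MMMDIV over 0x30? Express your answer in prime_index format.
Convert MMMDIV (Roman numeral) → 1000 + 1000 + 1000 + 500 + 4 = 3504 (decimal)
Convert 0x30 (hexadecimal) → 3×16 = 48 (decimal)
Compute 3504 ÷ 48 = 73
Convert 73 (decimal) → the 21st prime (prime index)
the 21st prime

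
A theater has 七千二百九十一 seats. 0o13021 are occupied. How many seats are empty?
Convert 七千二百九十一 (Chinese numeral) → 7×1000 + 2×100 + 9×10 + 1 = 7291 (decimal)
Convert 0o13021 (octal) → 1×4096 + 3×512 + 2×8 + 1 = 5649 (decimal)
Compute 7291 - 5649 = 1642
1642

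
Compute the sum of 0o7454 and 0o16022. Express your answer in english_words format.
Convert 0o7454 (octal) → 7×512 + 4×64 + 5×8 + 4 = 3884 (decimal)
Convert 0o16022 (octal) → 1×4096 + 6×512 + 2×8 + 2 = 7186 (decimal)
Compute 3884 + 7186 = 11070
Convert 11070 (decimal) → 11070 = 11×1000 + 70 → eleven thousand seventy (English words)
eleven thousand seventy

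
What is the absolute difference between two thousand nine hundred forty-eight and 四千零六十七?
Convert two thousand nine hundred forty-eight (English words) → 2×1000 + 9×100 + 48 = 2948 (decimal)
Convert 四千零六十七 (Chinese numeral) → 4×1000 + 6×10 + 7 = 4067 (decimal)
Compute |2948 - 4067| = 1119
1119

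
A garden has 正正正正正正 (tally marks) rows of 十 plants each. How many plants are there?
Convert 十 (Chinese numeral) → 1×10 = 10 (decimal)
Convert 正正正正正正 (tally marks) → 5 + 5 + 5 + 5 + 5 + 5 = 30 (decimal)
Compute 10 × 30 = 300
300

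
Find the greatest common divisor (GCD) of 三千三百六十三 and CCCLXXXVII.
Convert 三千三百六十三 (Chinese numeral) → 3×1000 + 3×100 + 6×10 + 3 = 3363 (decimal)
Convert CCCLXXXVII (Roman numeral) → 100 + 100 + 100 + 50 + 10 + 10 + 10 + 5 + 1 + 1 = 387 (decimal)
Compute gcd(3363, 387) = 3
3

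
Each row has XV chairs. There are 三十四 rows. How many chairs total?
Convert XV (Roman numeral) → 10 + 5 = 15 (decimal)
Convert 三十四 (Chinese numeral) → 3×10 + 4 = 34 (decimal)
Compute 15 × 34 = 510
510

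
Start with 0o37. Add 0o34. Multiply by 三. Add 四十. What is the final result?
Convert 0o37 (octal) → 3×8 + 7 = 31 (decimal)
Start: 31
Convert 0o34 (octal) → 3×8 + 4 = 28 (decimal)
31 + 28 = 59
Convert 三 (Chinese numeral) → 3 (decimal)
59 × 3 = 177
Convert 四十 (Chinese numeral) → 4×10 = 40 (decimal)
177 + 40 = 217
217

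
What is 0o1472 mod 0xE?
Convert 0o1472 (octal) → 1×512 + 4×64 + 7×8 + 2 = 826 (decimal)
Convert 0xE (hexadecimal) → 14 (decimal)
Compute 826 mod 14 = 0
0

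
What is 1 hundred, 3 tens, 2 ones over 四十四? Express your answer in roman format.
Convert 1 hundred, 3 tens, 2 ones (place-value notation) → 1×100 + 3×10 + 2 = 132 (decimal)
Convert 四十四 (Chinese numeral) → 4×10 + 4 = 44 (decimal)
Compute 132 ÷ 44 = 3
Convert 3 (decimal) → 3 = 1 + 1 + 1 → III (Roman numeral)
III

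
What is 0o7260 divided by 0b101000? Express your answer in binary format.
Convert 0o7260 (octal) → 7×512 + 2×64 + 6×8 = 3760 (decimal)
Convert 0b101000 (binary) → 32 + 8 = 40 (decimal)
Compute 3760 ÷ 40 = 94
Convert 94 (decimal) → 94 = 64 + 16 + 8 + 4 + 2 → 0b1011110 (binary)
0b1011110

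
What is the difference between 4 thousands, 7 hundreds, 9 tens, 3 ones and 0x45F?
Convert 4 thousands, 7 hundreds, 9 tens, 3 ones (place-value notation) → 4×1000 + 7×100 + 9×10 + 3 = 4793 (decimal)
Convert 0x45F (hexadecimal) → 4×256 + 5×16 + 15 = 1119 (decimal)
Difference: |4793 - 1119| = 3674
3674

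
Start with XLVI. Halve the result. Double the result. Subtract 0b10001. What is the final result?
Convert XLVI (Roman numeral) → 40 + 5 + 1 = 46 (decimal)
Start: 46
46 ÷ 2 = 23
23 × 2 = 46
Convert 0b10001 (binary) → 16 + 1 = 17 (decimal)
46 - 17 = 29
29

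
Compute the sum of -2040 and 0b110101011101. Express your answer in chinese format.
Convert 0b110101011101 (binary) → 2048 + 1024 + 256 + 64 + 16 + 8 + 4 + 1 = 3421 (decimal)
Compute -2040 + 3421 = 1381
Convert 1381 (decimal) → 1381 = 1×1000 + 3×100 + 8×10 + 1 → 一千三百八十一 (Chinese numeral)
一千三百八十一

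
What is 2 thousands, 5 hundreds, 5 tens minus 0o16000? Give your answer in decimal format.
Convert 2 thousands, 5 hundreds, 5 tens (place-value notation) → 2×1000 + 5×100 + 5×10 = 2550 (decimal)
Convert 0o16000 (octal) → 1×4096 + 6×512 = 7168 (decimal)
Compute 2550 - 7168 = -4618
-4618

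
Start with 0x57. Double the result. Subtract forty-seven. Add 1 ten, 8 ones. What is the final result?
Convert 0x57 (hexadecimal) → 5×16 + 7 = 87 (decimal)
Start: 87
87 × 2 = 174
Convert forty-seven (English words) → 47 (decimal)
174 - 47 = 127
Convert 1 ten, 8 ones (place-value notation) → 1×10 + 8 = 18 (decimal)
127 + 18 = 145
145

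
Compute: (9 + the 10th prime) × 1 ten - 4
Convert the 10th prime (prime index) → 29 (decimal)
Convert 1 ten (place-value notation) → 1×10 = 10 (decimal)
Expression in decimal: (9 + 29) × 10 - 4
Parentheses first: 9 + 29 = 38
Multiply: 38 × 10 = 380
Subtract: 380 - 4 = 376
376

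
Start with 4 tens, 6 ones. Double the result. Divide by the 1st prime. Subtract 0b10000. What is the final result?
Convert 4 tens, 6 ones (place-value notation) → 4×10 + 6 = 46 (decimal)
Start: 46
46 × 2 = 92
Convert the 1st prime (prime index) → 2 (decimal)
92 ÷ 2 = 46
Convert 0b10000 (binary) → 16 (decimal)
46 - 16 = 30
30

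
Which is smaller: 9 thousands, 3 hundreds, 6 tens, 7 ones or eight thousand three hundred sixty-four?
Convert 9 thousands, 3 hundreds, 6 tens, 7 ones (place-value notation) → 9×1000 + 3×100 + 6×10 + 7 = 9367 (decimal)
Convert eight thousand three hundred sixty-four (English words) → 8×1000 + 3×100 + 64 = 8364 (decimal)
Compare 9367 vs 8364: smaller = 8364
8364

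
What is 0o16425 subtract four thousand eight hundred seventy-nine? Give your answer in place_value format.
Convert 0o16425 (octal) → 1×4096 + 6×512 + 4×64 + 2×8 + 5 = 7445 (decimal)
Convert four thousand eight hundred seventy-nine (English words) → 4×1000 + 8×100 + 79 = 4879 (decimal)
Compute 7445 - 4879 = 2566
Convert 2566 (decimal) → 2566 = 2×1000 + 5×100 + 6×10 + 6 → 2 thousands, 5 hundreds, 6 tens, 6 ones (place-value notation)
2 thousands, 5 hundreds, 6 tens, 6 ones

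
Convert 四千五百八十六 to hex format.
Convert 四千五百八十六 (Chinese numeral) → 4×1000 + 5×100 + 8×10 + 6 = 4586 (decimal)
Convert 4586 (decimal) → 4586 = 1×4096 + 1×256 + 14×16 + 10 → 0x11EA (hexadecimal)
0x11EA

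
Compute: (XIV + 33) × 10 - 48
Convert XIV (Roman numeral) → 10 + 4 = 14 (decimal)
Expression in decimal: (14 + 33) × 10 - 48
Parentheses first: 14 + 33 = 47
Multiply: 47 × 10 = 470
Subtract: 470 - 48 = 422
422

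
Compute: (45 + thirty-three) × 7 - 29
Convert thirty-three (English words) → 33 (decimal)
Expression in decimal: (45 + 33) × 7 - 29
Parentheses first: 45 + 33 = 78
Multiply: 78 × 7 = 546
Subtract: 546 - 29 = 517
517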